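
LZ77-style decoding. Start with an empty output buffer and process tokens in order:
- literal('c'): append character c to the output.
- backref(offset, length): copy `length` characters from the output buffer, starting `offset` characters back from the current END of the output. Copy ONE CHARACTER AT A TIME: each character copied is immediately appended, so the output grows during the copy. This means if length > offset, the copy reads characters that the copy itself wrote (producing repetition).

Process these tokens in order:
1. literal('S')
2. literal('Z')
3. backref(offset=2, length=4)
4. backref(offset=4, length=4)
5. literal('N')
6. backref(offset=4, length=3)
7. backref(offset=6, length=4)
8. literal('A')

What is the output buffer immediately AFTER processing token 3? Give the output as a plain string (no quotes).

Answer: SZSZSZ

Derivation:
Token 1: literal('S'). Output: "S"
Token 2: literal('Z'). Output: "SZ"
Token 3: backref(off=2, len=4) (overlapping!). Copied 'SZSZ' from pos 0. Output: "SZSZSZ"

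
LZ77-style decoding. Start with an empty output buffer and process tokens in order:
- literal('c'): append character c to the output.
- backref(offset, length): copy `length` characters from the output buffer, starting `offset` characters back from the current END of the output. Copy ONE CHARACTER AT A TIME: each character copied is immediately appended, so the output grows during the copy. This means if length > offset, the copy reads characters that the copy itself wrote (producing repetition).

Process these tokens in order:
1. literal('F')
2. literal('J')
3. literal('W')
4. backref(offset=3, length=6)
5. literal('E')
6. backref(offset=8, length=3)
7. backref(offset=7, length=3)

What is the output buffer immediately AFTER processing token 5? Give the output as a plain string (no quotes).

Answer: FJWFJWFJWE

Derivation:
Token 1: literal('F'). Output: "F"
Token 2: literal('J'). Output: "FJ"
Token 3: literal('W'). Output: "FJW"
Token 4: backref(off=3, len=6) (overlapping!). Copied 'FJWFJW' from pos 0. Output: "FJWFJWFJW"
Token 5: literal('E'). Output: "FJWFJWFJWE"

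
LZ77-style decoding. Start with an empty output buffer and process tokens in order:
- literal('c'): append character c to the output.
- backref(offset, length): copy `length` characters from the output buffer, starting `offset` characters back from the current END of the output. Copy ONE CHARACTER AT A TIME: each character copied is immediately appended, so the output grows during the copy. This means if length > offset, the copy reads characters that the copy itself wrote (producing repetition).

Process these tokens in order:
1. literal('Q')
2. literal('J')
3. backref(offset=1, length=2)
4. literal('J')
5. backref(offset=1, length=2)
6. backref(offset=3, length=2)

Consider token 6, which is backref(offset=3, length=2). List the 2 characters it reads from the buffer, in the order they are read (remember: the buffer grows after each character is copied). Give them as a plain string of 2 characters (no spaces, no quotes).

Token 1: literal('Q'). Output: "Q"
Token 2: literal('J'). Output: "QJ"
Token 3: backref(off=1, len=2) (overlapping!). Copied 'JJ' from pos 1. Output: "QJJJ"
Token 4: literal('J'). Output: "QJJJJ"
Token 5: backref(off=1, len=2) (overlapping!). Copied 'JJ' from pos 4. Output: "QJJJJJJ"
Token 6: backref(off=3, len=2). Buffer before: "QJJJJJJ" (len 7)
  byte 1: read out[4]='J', append. Buffer now: "QJJJJJJJ"
  byte 2: read out[5]='J', append. Buffer now: "QJJJJJJJJ"

Answer: JJ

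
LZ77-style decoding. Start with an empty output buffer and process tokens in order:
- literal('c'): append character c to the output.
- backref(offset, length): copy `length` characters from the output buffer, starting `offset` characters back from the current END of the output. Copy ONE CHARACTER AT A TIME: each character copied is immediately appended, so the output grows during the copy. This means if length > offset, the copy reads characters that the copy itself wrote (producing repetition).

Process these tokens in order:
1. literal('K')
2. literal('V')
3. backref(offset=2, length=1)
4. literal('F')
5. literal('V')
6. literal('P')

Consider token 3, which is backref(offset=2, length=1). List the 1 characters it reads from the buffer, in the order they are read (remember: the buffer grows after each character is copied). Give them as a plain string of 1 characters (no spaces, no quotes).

Answer: K

Derivation:
Token 1: literal('K'). Output: "K"
Token 2: literal('V'). Output: "KV"
Token 3: backref(off=2, len=1). Buffer before: "KV" (len 2)
  byte 1: read out[0]='K', append. Buffer now: "KVK"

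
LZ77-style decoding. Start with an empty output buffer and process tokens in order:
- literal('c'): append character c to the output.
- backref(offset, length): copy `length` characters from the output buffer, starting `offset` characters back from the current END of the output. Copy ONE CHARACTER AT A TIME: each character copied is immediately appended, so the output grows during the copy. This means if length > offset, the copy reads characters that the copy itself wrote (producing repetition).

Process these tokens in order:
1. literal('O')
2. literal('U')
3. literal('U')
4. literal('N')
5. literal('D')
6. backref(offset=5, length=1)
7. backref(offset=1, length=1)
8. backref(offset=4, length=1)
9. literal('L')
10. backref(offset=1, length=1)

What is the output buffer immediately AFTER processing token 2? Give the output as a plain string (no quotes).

Token 1: literal('O'). Output: "O"
Token 2: literal('U'). Output: "OU"

Answer: OU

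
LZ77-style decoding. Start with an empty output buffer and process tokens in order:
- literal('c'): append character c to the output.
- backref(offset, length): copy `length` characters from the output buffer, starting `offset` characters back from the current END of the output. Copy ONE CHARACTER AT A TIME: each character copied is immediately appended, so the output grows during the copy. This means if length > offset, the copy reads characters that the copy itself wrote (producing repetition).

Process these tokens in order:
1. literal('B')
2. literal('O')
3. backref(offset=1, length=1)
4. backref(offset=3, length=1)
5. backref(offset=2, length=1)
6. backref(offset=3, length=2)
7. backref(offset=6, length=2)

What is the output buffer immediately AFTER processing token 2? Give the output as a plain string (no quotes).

Answer: BO

Derivation:
Token 1: literal('B'). Output: "B"
Token 2: literal('O'). Output: "BO"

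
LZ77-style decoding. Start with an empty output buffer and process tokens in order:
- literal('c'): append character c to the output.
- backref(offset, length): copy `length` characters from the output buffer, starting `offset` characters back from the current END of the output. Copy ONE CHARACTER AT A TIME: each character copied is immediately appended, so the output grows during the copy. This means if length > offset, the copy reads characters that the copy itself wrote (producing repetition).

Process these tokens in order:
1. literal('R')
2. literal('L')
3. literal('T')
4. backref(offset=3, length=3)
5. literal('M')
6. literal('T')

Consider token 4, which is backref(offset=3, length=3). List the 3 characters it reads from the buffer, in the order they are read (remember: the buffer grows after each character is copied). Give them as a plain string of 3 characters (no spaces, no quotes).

Token 1: literal('R'). Output: "R"
Token 2: literal('L'). Output: "RL"
Token 3: literal('T'). Output: "RLT"
Token 4: backref(off=3, len=3). Buffer before: "RLT" (len 3)
  byte 1: read out[0]='R', append. Buffer now: "RLTR"
  byte 2: read out[1]='L', append. Buffer now: "RLTRL"
  byte 3: read out[2]='T', append. Buffer now: "RLTRLT"

Answer: RLT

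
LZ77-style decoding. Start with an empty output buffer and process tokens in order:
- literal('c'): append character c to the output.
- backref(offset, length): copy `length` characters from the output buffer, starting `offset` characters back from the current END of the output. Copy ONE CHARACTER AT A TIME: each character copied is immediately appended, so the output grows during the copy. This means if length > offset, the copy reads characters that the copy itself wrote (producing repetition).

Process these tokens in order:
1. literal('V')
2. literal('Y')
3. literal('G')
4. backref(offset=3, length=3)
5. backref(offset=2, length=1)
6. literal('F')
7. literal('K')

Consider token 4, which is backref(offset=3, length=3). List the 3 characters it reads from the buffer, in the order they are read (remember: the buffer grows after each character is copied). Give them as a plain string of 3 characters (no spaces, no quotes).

Token 1: literal('V'). Output: "V"
Token 2: literal('Y'). Output: "VY"
Token 3: literal('G'). Output: "VYG"
Token 4: backref(off=3, len=3). Buffer before: "VYG" (len 3)
  byte 1: read out[0]='V', append. Buffer now: "VYGV"
  byte 2: read out[1]='Y', append. Buffer now: "VYGVY"
  byte 3: read out[2]='G', append. Buffer now: "VYGVYG"

Answer: VYG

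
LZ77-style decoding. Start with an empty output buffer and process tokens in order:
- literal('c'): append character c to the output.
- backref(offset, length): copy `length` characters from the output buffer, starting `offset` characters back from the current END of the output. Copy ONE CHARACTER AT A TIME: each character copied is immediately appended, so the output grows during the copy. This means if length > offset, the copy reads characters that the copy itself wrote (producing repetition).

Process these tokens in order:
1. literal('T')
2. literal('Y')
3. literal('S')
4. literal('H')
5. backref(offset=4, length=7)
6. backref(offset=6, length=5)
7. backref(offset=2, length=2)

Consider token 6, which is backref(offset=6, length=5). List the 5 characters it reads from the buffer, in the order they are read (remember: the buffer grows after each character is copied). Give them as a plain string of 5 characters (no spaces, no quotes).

Answer: YSHTY

Derivation:
Token 1: literal('T'). Output: "T"
Token 2: literal('Y'). Output: "TY"
Token 3: literal('S'). Output: "TYS"
Token 4: literal('H'). Output: "TYSH"
Token 5: backref(off=4, len=7) (overlapping!). Copied 'TYSHTYS' from pos 0. Output: "TYSHTYSHTYS"
Token 6: backref(off=6, len=5). Buffer before: "TYSHTYSHTYS" (len 11)
  byte 1: read out[5]='Y', append. Buffer now: "TYSHTYSHTYSY"
  byte 2: read out[6]='S', append. Buffer now: "TYSHTYSHTYSYS"
  byte 3: read out[7]='H', append. Buffer now: "TYSHTYSHTYSYSH"
  byte 4: read out[8]='T', append. Buffer now: "TYSHTYSHTYSYSHT"
  byte 5: read out[9]='Y', append. Buffer now: "TYSHTYSHTYSYSHTY"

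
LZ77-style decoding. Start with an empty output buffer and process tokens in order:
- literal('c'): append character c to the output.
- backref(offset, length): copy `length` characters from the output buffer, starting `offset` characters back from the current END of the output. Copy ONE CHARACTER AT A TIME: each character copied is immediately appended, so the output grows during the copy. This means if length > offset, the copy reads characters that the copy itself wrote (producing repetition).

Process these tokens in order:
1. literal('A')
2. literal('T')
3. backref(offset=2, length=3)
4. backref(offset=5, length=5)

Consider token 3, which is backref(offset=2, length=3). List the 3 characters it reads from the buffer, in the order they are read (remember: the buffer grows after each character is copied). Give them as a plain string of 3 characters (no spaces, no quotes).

Token 1: literal('A'). Output: "A"
Token 2: literal('T'). Output: "AT"
Token 3: backref(off=2, len=3). Buffer before: "AT" (len 2)
  byte 1: read out[0]='A', append. Buffer now: "ATA"
  byte 2: read out[1]='T', append. Buffer now: "ATAT"
  byte 3: read out[2]='A', append. Buffer now: "ATATA"

Answer: ATA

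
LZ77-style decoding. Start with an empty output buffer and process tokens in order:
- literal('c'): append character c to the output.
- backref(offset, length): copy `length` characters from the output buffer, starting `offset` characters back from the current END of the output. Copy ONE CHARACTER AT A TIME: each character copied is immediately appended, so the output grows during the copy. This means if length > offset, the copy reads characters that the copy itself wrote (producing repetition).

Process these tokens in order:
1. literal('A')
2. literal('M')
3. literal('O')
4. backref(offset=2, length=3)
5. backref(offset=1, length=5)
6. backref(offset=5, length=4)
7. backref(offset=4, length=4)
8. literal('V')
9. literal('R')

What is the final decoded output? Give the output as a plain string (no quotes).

Token 1: literal('A'). Output: "A"
Token 2: literal('M'). Output: "AM"
Token 3: literal('O'). Output: "AMO"
Token 4: backref(off=2, len=3) (overlapping!). Copied 'MOM' from pos 1. Output: "AMOMOM"
Token 5: backref(off=1, len=5) (overlapping!). Copied 'MMMMM' from pos 5. Output: "AMOMOMMMMMM"
Token 6: backref(off=5, len=4). Copied 'MMMM' from pos 6. Output: "AMOMOMMMMMMMMMM"
Token 7: backref(off=4, len=4). Copied 'MMMM' from pos 11. Output: "AMOMOMMMMMMMMMMMMMM"
Token 8: literal('V'). Output: "AMOMOMMMMMMMMMMMMMMV"
Token 9: literal('R'). Output: "AMOMOMMMMMMMMMMMMMMVR"

Answer: AMOMOMMMMMMMMMMMMMMVR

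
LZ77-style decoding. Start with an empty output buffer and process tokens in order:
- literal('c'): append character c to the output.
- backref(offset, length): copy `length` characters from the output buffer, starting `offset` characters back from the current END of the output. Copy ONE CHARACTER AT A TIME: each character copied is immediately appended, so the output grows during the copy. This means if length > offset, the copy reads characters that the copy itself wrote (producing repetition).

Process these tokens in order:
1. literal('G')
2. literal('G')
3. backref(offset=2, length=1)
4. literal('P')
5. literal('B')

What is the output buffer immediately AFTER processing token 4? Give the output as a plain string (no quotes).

Token 1: literal('G'). Output: "G"
Token 2: literal('G'). Output: "GG"
Token 3: backref(off=2, len=1). Copied 'G' from pos 0. Output: "GGG"
Token 4: literal('P'). Output: "GGGP"

Answer: GGGP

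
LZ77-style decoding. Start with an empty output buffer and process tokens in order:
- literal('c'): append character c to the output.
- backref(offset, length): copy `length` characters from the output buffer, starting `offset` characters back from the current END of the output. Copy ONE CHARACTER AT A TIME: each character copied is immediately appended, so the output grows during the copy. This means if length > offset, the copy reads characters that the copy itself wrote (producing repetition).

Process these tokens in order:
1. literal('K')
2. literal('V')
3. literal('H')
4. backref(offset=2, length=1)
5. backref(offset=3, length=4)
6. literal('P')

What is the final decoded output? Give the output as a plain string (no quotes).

Token 1: literal('K'). Output: "K"
Token 2: literal('V'). Output: "KV"
Token 3: literal('H'). Output: "KVH"
Token 4: backref(off=2, len=1). Copied 'V' from pos 1. Output: "KVHV"
Token 5: backref(off=3, len=4) (overlapping!). Copied 'VHVV' from pos 1. Output: "KVHVVHVV"
Token 6: literal('P'). Output: "KVHVVHVVP"

Answer: KVHVVHVVP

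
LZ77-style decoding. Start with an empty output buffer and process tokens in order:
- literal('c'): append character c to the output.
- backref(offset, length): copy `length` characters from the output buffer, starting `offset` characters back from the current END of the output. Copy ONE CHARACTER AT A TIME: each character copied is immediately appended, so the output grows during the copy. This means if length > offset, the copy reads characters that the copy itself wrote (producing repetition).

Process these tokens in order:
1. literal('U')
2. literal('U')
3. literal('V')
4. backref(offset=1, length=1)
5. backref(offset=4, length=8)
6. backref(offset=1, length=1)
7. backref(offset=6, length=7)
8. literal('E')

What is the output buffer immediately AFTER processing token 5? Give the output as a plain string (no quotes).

Token 1: literal('U'). Output: "U"
Token 2: literal('U'). Output: "UU"
Token 3: literal('V'). Output: "UUV"
Token 4: backref(off=1, len=1). Copied 'V' from pos 2. Output: "UUVV"
Token 5: backref(off=4, len=8) (overlapping!). Copied 'UUVVUUVV' from pos 0. Output: "UUVVUUVVUUVV"

Answer: UUVVUUVVUUVV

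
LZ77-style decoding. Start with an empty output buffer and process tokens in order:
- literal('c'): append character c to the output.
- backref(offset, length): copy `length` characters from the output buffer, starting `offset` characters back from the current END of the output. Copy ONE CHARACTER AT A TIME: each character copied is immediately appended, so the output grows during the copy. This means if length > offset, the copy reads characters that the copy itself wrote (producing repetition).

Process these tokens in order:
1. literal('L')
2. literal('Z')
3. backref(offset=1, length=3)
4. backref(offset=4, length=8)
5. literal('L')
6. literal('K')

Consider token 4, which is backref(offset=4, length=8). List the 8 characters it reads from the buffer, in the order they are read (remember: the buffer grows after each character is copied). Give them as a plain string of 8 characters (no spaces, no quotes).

Answer: ZZZZZZZZ

Derivation:
Token 1: literal('L'). Output: "L"
Token 2: literal('Z'). Output: "LZ"
Token 3: backref(off=1, len=3) (overlapping!). Copied 'ZZZ' from pos 1. Output: "LZZZZ"
Token 4: backref(off=4, len=8). Buffer before: "LZZZZ" (len 5)
  byte 1: read out[1]='Z', append. Buffer now: "LZZZZZ"
  byte 2: read out[2]='Z', append. Buffer now: "LZZZZZZ"
  byte 3: read out[3]='Z', append. Buffer now: "LZZZZZZZ"
  byte 4: read out[4]='Z', append. Buffer now: "LZZZZZZZZ"
  byte 5: read out[5]='Z', append. Buffer now: "LZZZZZZZZZ"
  byte 6: read out[6]='Z', append. Buffer now: "LZZZZZZZZZZ"
  byte 7: read out[7]='Z', append. Buffer now: "LZZZZZZZZZZZ"
  byte 8: read out[8]='Z', append. Buffer now: "LZZZZZZZZZZZZ"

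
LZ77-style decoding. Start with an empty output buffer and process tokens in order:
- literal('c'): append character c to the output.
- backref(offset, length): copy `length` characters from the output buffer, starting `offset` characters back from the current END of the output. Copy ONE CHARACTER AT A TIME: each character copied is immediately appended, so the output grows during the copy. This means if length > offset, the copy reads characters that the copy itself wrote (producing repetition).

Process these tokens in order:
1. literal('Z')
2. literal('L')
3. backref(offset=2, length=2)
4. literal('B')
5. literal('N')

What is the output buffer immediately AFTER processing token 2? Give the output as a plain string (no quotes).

Answer: ZL

Derivation:
Token 1: literal('Z'). Output: "Z"
Token 2: literal('L'). Output: "ZL"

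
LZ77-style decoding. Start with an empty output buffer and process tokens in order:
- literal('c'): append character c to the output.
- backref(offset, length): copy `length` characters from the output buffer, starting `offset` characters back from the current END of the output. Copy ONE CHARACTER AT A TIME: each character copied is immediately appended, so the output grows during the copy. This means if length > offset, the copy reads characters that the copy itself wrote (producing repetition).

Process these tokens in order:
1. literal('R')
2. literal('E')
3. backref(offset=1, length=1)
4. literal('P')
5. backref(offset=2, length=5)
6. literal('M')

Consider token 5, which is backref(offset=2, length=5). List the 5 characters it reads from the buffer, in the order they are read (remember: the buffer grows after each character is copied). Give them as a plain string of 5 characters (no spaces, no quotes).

Answer: EPEPE

Derivation:
Token 1: literal('R'). Output: "R"
Token 2: literal('E'). Output: "RE"
Token 3: backref(off=1, len=1). Copied 'E' from pos 1. Output: "REE"
Token 4: literal('P'). Output: "REEP"
Token 5: backref(off=2, len=5). Buffer before: "REEP" (len 4)
  byte 1: read out[2]='E', append. Buffer now: "REEPE"
  byte 2: read out[3]='P', append. Buffer now: "REEPEP"
  byte 3: read out[4]='E', append. Buffer now: "REEPEPE"
  byte 4: read out[5]='P', append. Buffer now: "REEPEPEP"
  byte 5: read out[6]='E', append. Buffer now: "REEPEPEPE"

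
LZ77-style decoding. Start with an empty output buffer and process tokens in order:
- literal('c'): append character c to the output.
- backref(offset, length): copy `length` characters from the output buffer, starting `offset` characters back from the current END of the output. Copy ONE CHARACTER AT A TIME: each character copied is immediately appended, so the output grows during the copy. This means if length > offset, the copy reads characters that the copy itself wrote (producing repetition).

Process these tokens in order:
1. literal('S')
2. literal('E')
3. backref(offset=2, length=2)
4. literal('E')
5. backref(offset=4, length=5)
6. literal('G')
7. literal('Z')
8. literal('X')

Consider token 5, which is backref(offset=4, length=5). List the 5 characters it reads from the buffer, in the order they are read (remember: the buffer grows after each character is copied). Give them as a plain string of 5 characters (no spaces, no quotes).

Answer: ESEEE

Derivation:
Token 1: literal('S'). Output: "S"
Token 2: literal('E'). Output: "SE"
Token 3: backref(off=2, len=2). Copied 'SE' from pos 0. Output: "SESE"
Token 4: literal('E'). Output: "SESEE"
Token 5: backref(off=4, len=5). Buffer before: "SESEE" (len 5)
  byte 1: read out[1]='E', append. Buffer now: "SESEEE"
  byte 2: read out[2]='S', append. Buffer now: "SESEEES"
  byte 3: read out[3]='E', append. Buffer now: "SESEEESE"
  byte 4: read out[4]='E', append. Buffer now: "SESEEESEE"
  byte 5: read out[5]='E', append. Buffer now: "SESEEESEEE"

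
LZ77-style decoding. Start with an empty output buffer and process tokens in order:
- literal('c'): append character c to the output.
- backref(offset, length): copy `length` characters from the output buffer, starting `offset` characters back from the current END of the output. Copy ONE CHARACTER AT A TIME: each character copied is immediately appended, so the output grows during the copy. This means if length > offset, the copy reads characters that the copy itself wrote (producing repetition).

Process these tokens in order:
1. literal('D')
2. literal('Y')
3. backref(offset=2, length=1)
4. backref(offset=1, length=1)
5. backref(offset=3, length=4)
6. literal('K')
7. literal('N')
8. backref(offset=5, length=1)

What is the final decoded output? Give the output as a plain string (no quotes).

Token 1: literal('D'). Output: "D"
Token 2: literal('Y'). Output: "DY"
Token 3: backref(off=2, len=1). Copied 'D' from pos 0. Output: "DYD"
Token 4: backref(off=1, len=1). Copied 'D' from pos 2. Output: "DYDD"
Token 5: backref(off=3, len=4) (overlapping!). Copied 'YDDY' from pos 1. Output: "DYDDYDDY"
Token 6: literal('K'). Output: "DYDDYDDYK"
Token 7: literal('N'). Output: "DYDDYDDYKN"
Token 8: backref(off=5, len=1). Copied 'D' from pos 5. Output: "DYDDYDDYKND"

Answer: DYDDYDDYKND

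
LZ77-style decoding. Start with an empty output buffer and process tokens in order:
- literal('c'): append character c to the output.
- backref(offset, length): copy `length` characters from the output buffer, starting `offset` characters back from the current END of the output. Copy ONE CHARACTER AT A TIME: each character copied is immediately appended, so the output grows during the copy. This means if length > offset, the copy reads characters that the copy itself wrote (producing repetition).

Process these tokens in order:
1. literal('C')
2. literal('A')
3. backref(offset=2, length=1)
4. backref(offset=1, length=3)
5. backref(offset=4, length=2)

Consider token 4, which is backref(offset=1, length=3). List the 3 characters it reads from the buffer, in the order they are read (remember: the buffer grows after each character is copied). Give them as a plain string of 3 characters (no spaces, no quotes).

Token 1: literal('C'). Output: "C"
Token 2: literal('A'). Output: "CA"
Token 3: backref(off=2, len=1). Copied 'C' from pos 0. Output: "CAC"
Token 4: backref(off=1, len=3). Buffer before: "CAC" (len 3)
  byte 1: read out[2]='C', append. Buffer now: "CACC"
  byte 2: read out[3]='C', append. Buffer now: "CACCC"
  byte 3: read out[4]='C', append. Buffer now: "CACCCC"

Answer: CCC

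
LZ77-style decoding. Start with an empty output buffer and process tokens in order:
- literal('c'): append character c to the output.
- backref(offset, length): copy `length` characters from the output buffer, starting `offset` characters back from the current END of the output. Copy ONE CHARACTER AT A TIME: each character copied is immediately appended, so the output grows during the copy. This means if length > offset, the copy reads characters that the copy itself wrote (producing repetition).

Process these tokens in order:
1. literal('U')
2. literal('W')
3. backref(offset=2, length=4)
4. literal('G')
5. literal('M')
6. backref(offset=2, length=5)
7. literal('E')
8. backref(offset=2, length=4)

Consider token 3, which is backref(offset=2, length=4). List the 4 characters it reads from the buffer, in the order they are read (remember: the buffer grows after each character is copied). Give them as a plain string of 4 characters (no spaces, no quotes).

Token 1: literal('U'). Output: "U"
Token 2: literal('W'). Output: "UW"
Token 3: backref(off=2, len=4). Buffer before: "UW" (len 2)
  byte 1: read out[0]='U', append. Buffer now: "UWU"
  byte 2: read out[1]='W', append. Buffer now: "UWUW"
  byte 3: read out[2]='U', append. Buffer now: "UWUWU"
  byte 4: read out[3]='W', append. Buffer now: "UWUWUW"

Answer: UWUW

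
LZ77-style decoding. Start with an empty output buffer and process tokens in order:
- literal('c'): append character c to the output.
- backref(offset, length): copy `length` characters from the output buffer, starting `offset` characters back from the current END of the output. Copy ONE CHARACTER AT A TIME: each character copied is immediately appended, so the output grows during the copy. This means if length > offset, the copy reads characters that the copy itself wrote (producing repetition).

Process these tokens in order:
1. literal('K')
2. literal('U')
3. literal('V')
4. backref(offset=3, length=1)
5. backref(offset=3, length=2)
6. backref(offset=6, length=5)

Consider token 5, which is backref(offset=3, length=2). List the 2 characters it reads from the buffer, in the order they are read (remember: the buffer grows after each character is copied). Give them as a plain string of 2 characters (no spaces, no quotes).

Answer: UV

Derivation:
Token 1: literal('K'). Output: "K"
Token 2: literal('U'). Output: "KU"
Token 3: literal('V'). Output: "KUV"
Token 4: backref(off=3, len=1). Copied 'K' from pos 0. Output: "KUVK"
Token 5: backref(off=3, len=2). Buffer before: "KUVK" (len 4)
  byte 1: read out[1]='U', append. Buffer now: "KUVKU"
  byte 2: read out[2]='V', append. Buffer now: "KUVKUV"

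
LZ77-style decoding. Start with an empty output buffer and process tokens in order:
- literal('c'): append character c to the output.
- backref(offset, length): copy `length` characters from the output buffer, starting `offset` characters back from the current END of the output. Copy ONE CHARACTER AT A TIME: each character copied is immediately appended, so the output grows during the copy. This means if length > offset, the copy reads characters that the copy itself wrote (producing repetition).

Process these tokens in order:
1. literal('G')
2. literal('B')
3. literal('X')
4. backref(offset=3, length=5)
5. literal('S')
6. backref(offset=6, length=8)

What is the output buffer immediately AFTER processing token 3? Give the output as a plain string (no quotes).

Answer: GBX

Derivation:
Token 1: literal('G'). Output: "G"
Token 2: literal('B'). Output: "GB"
Token 3: literal('X'). Output: "GBX"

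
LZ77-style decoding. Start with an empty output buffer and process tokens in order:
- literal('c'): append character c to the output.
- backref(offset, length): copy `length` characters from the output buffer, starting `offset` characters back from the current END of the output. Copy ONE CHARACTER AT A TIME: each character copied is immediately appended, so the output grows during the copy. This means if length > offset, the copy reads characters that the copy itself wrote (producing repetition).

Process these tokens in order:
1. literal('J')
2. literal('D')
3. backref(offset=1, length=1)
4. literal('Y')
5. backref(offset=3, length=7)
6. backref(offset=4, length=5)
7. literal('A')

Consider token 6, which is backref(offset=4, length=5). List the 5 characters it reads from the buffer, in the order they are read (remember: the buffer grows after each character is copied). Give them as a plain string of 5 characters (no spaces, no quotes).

Token 1: literal('J'). Output: "J"
Token 2: literal('D'). Output: "JD"
Token 3: backref(off=1, len=1). Copied 'D' from pos 1. Output: "JDD"
Token 4: literal('Y'). Output: "JDDY"
Token 5: backref(off=3, len=7) (overlapping!). Copied 'DDYDDYD' from pos 1. Output: "JDDYDDYDDYD"
Token 6: backref(off=4, len=5). Buffer before: "JDDYDDYDDYD" (len 11)
  byte 1: read out[7]='D', append. Buffer now: "JDDYDDYDDYDD"
  byte 2: read out[8]='D', append. Buffer now: "JDDYDDYDDYDDD"
  byte 3: read out[9]='Y', append. Buffer now: "JDDYDDYDDYDDDY"
  byte 4: read out[10]='D', append. Buffer now: "JDDYDDYDDYDDDYD"
  byte 5: read out[11]='D', append. Buffer now: "JDDYDDYDDYDDDYDD"

Answer: DDYDD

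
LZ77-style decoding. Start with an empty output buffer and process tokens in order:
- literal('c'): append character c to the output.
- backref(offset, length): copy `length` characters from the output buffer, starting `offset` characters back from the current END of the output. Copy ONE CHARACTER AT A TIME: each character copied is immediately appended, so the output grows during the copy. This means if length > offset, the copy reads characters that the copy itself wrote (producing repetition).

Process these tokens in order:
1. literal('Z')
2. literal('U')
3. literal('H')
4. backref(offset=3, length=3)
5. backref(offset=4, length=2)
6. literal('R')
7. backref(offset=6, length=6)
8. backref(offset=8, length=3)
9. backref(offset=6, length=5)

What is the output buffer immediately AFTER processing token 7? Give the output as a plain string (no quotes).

Token 1: literal('Z'). Output: "Z"
Token 2: literal('U'). Output: "ZU"
Token 3: literal('H'). Output: "ZUH"
Token 4: backref(off=3, len=3). Copied 'ZUH' from pos 0. Output: "ZUHZUH"
Token 5: backref(off=4, len=2). Copied 'HZ' from pos 2. Output: "ZUHZUHHZ"
Token 6: literal('R'). Output: "ZUHZUHHZR"
Token 7: backref(off=6, len=6). Copied 'ZUHHZR' from pos 3. Output: "ZUHZUHHZRZUHHZR"

Answer: ZUHZUHHZRZUHHZR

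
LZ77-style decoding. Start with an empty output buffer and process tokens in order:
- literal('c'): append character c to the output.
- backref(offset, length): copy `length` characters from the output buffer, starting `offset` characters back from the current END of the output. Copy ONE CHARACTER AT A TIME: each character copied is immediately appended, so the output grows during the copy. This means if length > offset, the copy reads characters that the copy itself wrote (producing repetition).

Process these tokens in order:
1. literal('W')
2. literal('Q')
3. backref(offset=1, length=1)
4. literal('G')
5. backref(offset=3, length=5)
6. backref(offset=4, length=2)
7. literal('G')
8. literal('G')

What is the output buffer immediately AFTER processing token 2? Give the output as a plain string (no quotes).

Token 1: literal('W'). Output: "W"
Token 2: literal('Q'). Output: "WQ"

Answer: WQ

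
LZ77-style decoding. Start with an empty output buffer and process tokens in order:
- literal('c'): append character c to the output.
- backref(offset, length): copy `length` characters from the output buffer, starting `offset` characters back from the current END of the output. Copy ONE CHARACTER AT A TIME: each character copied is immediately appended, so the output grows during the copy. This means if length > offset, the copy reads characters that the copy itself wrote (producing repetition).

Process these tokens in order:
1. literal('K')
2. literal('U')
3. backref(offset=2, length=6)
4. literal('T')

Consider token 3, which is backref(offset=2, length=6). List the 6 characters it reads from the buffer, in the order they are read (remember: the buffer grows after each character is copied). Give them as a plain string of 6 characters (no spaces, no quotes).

Token 1: literal('K'). Output: "K"
Token 2: literal('U'). Output: "KU"
Token 3: backref(off=2, len=6). Buffer before: "KU" (len 2)
  byte 1: read out[0]='K', append. Buffer now: "KUK"
  byte 2: read out[1]='U', append. Buffer now: "KUKU"
  byte 3: read out[2]='K', append. Buffer now: "KUKUK"
  byte 4: read out[3]='U', append. Buffer now: "KUKUKU"
  byte 5: read out[4]='K', append. Buffer now: "KUKUKUK"
  byte 6: read out[5]='U', append. Buffer now: "KUKUKUKU"

Answer: KUKUKU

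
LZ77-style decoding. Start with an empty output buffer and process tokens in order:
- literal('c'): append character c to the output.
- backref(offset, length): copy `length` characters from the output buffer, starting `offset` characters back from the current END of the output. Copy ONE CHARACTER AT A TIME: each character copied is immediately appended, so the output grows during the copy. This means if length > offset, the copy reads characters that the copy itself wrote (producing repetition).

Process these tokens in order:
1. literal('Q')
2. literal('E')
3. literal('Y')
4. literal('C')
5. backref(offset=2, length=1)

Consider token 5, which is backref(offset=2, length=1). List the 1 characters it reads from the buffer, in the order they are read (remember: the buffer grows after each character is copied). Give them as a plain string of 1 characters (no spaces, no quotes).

Answer: Y

Derivation:
Token 1: literal('Q'). Output: "Q"
Token 2: literal('E'). Output: "QE"
Token 3: literal('Y'). Output: "QEY"
Token 4: literal('C'). Output: "QEYC"
Token 5: backref(off=2, len=1). Buffer before: "QEYC" (len 4)
  byte 1: read out[2]='Y', append. Buffer now: "QEYCY"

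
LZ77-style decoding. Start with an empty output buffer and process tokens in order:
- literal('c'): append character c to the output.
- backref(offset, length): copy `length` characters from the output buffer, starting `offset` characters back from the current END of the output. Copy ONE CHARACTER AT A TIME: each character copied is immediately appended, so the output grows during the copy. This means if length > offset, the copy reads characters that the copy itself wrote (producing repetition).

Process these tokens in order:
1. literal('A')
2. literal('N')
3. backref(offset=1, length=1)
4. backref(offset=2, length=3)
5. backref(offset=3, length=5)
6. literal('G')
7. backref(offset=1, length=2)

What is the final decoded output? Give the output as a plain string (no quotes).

Token 1: literal('A'). Output: "A"
Token 2: literal('N'). Output: "AN"
Token 3: backref(off=1, len=1). Copied 'N' from pos 1. Output: "ANN"
Token 4: backref(off=2, len=3) (overlapping!). Copied 'NNN' from pos 1. Output: "ANNNNN"
Token 5: backref(off=3, len=5) (overlapping!). Copied 'NNNNN' from pos 3. Output: "ANNNNNNNNNN"
Token 6: literal('G'). Output: "ANNNNNNNNNNG"
Token 7: backref(off=1, len=2) (overlapping!). Copied 'GG' from pos 11. Output: "ANNNNNNNNNNGGG"

Answer: ANNNNNNNNNNGGG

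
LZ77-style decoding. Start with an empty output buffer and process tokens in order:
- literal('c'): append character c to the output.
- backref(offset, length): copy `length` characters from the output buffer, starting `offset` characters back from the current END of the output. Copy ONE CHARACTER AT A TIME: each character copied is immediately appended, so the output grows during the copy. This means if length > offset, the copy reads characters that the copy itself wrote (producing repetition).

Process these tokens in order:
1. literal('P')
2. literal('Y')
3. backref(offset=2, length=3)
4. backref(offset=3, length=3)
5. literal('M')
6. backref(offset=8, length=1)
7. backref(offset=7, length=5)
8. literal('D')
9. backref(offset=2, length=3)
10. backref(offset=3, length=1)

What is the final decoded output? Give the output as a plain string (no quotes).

Token 1: literal('P'). Output: "P"
Token 2: literal('Y'). Output: "PY"
Token 3: backref(off=2, len=3) (overlapping!). Copied 'PYP' from pos 0. Output: "PYPYP"
Token 4: backref(off=3, len=3). Copied 'PYP' from pos 2. Output: "PYPYPPYP"
Token 5: literal('M'). Output: "PYPYPPYPM"
Token 6: backref(off=8, len=1). Copied 'Y' from pos 1. Output: "PYPYPPYPMY"
Token 7: backref(off=7, len=5). Copied 'YPPYP' from pos 3. Output: "PYPYPPYPMYYPPYP"
Token 8: literal('D'). Output: "PYPYPPYPMYYPPYPD"
Token 9: backref(off=2, len=3) (overlapping!). Copied 'PDP' from pos 14. Output: "PYPYPPYPMYYPPYPDPDP"
Token 10: backref(off=3, len=1). Copied 'P' from pos 16. Output: "PYPYPPYPMYYPPYPDPDPP"

Answer: PYPYPPYPMYYPPYPDPDPP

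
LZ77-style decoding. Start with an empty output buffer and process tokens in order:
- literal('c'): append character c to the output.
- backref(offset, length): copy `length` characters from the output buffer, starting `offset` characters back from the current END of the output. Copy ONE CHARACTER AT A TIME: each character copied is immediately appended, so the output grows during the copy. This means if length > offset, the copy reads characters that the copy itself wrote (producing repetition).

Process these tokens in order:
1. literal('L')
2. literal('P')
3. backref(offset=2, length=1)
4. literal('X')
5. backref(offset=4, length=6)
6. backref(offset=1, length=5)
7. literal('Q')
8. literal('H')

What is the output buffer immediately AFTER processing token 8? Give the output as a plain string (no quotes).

Token 1: literal('L'). Output: "L"
Token 2: literal('P'). Output: "LP"
Token 3: backref(off=2, len=1). Copied 'L' from pos 0. Output: "LPL"
Token 4: literal('X'). Output: "LPLX"
Token 5: backref(off=4, len=6) (overlapping!). Copied 'LPLXLP' from pos 0. Output: "LPLXLPLXLP"
Token 6: backref(off=1, len=5) (overlapping!). Copied 'PPPPP' from pos 9. Output: "LPLXLPLXLPPPPPP"
Token 7: literal('Q'). Output: "LPLXLPLXLPPPPPPQ"
Token 8: literal('H'). Output: "LPLXLPLXLPPPPPPQH"

Answer: LPLXLPLXLPPPPPPQH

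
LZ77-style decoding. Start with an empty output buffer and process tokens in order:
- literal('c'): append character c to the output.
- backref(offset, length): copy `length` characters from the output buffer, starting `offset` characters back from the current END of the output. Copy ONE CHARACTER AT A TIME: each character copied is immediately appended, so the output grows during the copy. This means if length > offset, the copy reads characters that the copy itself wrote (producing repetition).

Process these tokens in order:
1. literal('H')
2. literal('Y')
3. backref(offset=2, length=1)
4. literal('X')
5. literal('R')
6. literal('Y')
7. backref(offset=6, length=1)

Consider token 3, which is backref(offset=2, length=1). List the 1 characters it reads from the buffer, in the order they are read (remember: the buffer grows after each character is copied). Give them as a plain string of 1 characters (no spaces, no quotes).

Token 1: literal('H'). Output: "H"
Token 2: literal('Y'). Output: "HY"
Token 3: backref(off=2, len=1). Buffer before: "HY" (len 2)
  byte 1: read out[0]='H', append. Buffer now: "HYH"

Answer: H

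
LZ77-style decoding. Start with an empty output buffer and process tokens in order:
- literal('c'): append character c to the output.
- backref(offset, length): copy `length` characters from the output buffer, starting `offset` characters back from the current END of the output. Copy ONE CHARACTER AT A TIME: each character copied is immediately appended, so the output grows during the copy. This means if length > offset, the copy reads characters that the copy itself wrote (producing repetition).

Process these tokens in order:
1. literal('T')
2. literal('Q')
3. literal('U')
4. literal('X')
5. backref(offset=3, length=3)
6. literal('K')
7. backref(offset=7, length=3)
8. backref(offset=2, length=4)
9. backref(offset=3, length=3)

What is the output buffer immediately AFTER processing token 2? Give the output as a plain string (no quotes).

Token 1: literal('T'). Output: "T"
Token 2: literal('Q'). Output: "TQ"

Answer: TQ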